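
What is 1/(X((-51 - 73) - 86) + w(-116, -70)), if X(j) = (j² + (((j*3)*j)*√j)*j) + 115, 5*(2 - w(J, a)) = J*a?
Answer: 42593/162097970504163649 + 27783000*I*√210/162097970504163649 ≈ 2.6276e-13 + 2.4838e-9*I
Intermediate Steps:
w(J, a) = 2 - J*a/5
X(j) = 115 + j² + 3*j^(7/2) (X(j) = (j² + (((3*j)*j)*√j)*j) + 115 = (j² + ((3*j²)*√j)*j) + 115 = (j² + (3*j^(5/2))*j) + 115 = (j² + 3*j^(7/2)) + 115 = 115 + j² + 3*j^(7/2))
1/(X((-51 - 73) - 86) + w(-116, -70)) = 1/((115 + ((-51 - 73) - 86)² + 3*((-51 - 73) - 86)^(7/2)) + (2 - ⅕*(-116)*(-70))) = 1/((115 + (-124 - 86)² + 3*(-124 - 86)^(7/2)) + (2 - 1624)) = 1/((115 + (-210)² + 3*(-210)^(7/2)) - 1622) = 1/((115 + 44100 + 3*(-9261000*I*√210)) - 1622) = 1/((115 + 44100 - 27783000*I*√210) - 1622) = 1/((44215 - 27783000*I*√210) - 1622) = 1/(42593 - 27783000*I*√210)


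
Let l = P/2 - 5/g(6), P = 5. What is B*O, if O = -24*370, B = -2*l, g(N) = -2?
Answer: 88800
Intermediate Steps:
l = 5 (l = 5/2 - 5/(-2) = 5*(½) - 5*(-½) = 5/2 + 5/2 = 5)
B = -10 (B = -2*5 = -10)
O = -8880
B*O = -10*(-8880) = 88800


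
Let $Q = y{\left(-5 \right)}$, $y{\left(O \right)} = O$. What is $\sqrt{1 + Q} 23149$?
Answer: $46298 i \approx 46298.0 i$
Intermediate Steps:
$Q = -5$
$\sqrt{1 + Q} 23149 = \sqrt{1 - 5} \cdot 23149 = \sqrt{-4} \cdot 23149 = 2 i 23149 = 46298 i$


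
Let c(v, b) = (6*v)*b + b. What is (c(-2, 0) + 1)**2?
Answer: 1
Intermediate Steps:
c(v, b) = b + 6*b*v (c(v, b) = 6*b*v + b = b + 6*b*v)
(c(-2, 0) + 1)**2 = (0*(1 + 6*(-2)) + 1)**2 = (0*(1 - 12) + 1)**2 = (0*(-11) + 1)**2 = (0 + 1)**2 = 1**2 = 1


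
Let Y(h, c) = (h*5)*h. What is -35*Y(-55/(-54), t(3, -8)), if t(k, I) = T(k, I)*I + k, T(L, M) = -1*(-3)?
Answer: -529375/2916 ≈ -181.54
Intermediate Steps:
T(L, M) = 3
t(k, I) = k + 3*I (t(k, I) = 3*I + k = k + 3*I)
Y(h, c) = 5*h**2 (Y(h, c) = (5*h)*h = 5*h**2)
-35*Y(-55/(-54), t(3, -8)) = -175*(-55/(-54))**2 = -175*(-55*(-1/54))**2 = -175*(55/54)**2 = -175*3025/2916 = -35*15125/2916 = -529375/2916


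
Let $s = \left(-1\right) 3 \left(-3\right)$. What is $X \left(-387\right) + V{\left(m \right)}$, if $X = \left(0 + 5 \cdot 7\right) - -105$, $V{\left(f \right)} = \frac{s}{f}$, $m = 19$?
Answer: $- \frac{1029411}{19} \approx -54180.0$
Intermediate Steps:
$s = 9$ ($s = \left(-3\right) \left(-3\right) = 9$)
$V{\left(f \right)} = \frac{9}{f}$
$X = 140$ ($X = \left(0 + 35\right) + 105 = 35 + 105 = 140$)
$X \left(-387\right) + V{\left(m \right)} = 140 \left(-387\right) + \frac{9}{19} = -54180 + 9 \cdot \frac{1}{19} = -54180 + \frac{9}{19} = - \frac{1029411}{19}$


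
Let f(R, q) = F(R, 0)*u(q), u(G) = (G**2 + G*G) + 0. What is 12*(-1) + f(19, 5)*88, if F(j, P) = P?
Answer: -12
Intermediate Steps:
u(G) = 2*G**2 (u(G) = (G**2 + G**2) + 0 = 2*G**2 + 0 = 2*G**2)
f(R, q) = 0 (f(R, q) = 0*(2*q**2) = 0)
12*(-1) + f(19, 5)*88 = 12*(-1) + 0*88 = -12 + 0 = -12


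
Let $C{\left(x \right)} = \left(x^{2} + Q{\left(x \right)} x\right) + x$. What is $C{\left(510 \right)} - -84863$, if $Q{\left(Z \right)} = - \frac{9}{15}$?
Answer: $345167$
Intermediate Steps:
$Q{\left(Z \right)} = - \frac{3}{5}$ ($Q{\left(Z \right)} = \left(-9\right) \frac{1}{15} = - \frac{3}{5}$)
$C{\left(x \right)} = x^{2} + \frac{2 x}{5}$ ($C{\left(x \right)} = \left(x^{2} - \frac{3 x}{5}\right) + x = x^{2} + \frac{2 x}{5}$)
$C{\left(510 \right)} - -84863 = \frac{1}{5} \cdot 510 \left(2 + 5 \cdot 510\right) - -84863 = \frac{1}{5} \cdot 510 \left(2 + 2550\right) + 84863 = \frac{1}{5} \cdot 510 \cdot 2552 + 84863 = 260304 + 84863 = 345167$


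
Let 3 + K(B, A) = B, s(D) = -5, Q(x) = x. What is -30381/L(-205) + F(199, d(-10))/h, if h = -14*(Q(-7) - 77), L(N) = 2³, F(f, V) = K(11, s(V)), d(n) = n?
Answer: -4465999/1176 ≈ -3797.6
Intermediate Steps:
K(B, A) = -3 + B
F(f, V) = 8 (F(f, V) = -3 + 11 = 8)
L(N) = 8
h = 1176 (h = -14*(-7 - 77) = -14*(-84) = 1176)
-30381/L(-205) + F(199, d(-10))/h = -30381/8 + 8/1176 = -30381*⅛ + 8*(1/1176) = -30381/8 + 1/147 = -4465999/1176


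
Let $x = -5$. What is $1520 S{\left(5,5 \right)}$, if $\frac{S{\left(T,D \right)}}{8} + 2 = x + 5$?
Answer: $-24320$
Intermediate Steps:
$S{\left(T,D \right)} = -16$ ($S{\left(T,D \right)} = -16 + 8 \left(-5 + 5\right) = -16 + 8 \cdot 0 = -16 + 0 = -16$)
$1520 S{\left(5,5 \right)} = 1520 \left(-16\right) = -24320$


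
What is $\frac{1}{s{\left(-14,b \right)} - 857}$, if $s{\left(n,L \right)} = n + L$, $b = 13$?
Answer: $- \frac{1}{858} \approx -0.0011655$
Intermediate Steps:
$s{\left(n,L \right)} = L + n$
$\frac{1}{s{\left(-14,b \right)} - 857} = \frac{1}{\left(13 - 14\right) - 857} = \frac{1}{-1 - 857} = \frac{1}{-858} = - \frac{1}{858}$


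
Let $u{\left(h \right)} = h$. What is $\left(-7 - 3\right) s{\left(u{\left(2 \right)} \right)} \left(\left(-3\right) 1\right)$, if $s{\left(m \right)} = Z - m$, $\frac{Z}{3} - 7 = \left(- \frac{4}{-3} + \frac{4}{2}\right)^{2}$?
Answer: $1570$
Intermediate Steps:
$Z = \frac{163}{3}$ ($Z = 21 + 3 \left(- \frac{4}{-3} + \frac{4}{2}\right)^{2} = 21 + 3 \left(\left(-4\right) \left(- \frac{1}{3}\right) + 4 \cdot \frac{1}{2}\right)^{2} = 21 + 3 \left(\frac{4}{3} + 2\right)^{2} = 21 + 3 \left(\frac{10}{3}\right)^{2} = 21 + 3 \cdot \frac{100}{9} = 21 + \frac{100}{3} = \frac{163}{3} \approx 54.333$)
$s{\left(m \right)} = \frac{163}{3} - m$
$\left(-7 - 3\right) s{\left(u{\left(2 \right)} \right)} \left(\left(-3\right) 1\right) = \left(-7 - 3\right) \left(\frac{163}{3} - 2\right) \left(\left(-3\right) 1\right) = \left(-7 - 3\right) \left(\frac{163}{3} - 2\right) \left(-3\right) = \left(-10\right) \frac{157}{3} \left(-3\right) = \left(- \frac{1570}{3}\right) \left(-3\right) = 1570$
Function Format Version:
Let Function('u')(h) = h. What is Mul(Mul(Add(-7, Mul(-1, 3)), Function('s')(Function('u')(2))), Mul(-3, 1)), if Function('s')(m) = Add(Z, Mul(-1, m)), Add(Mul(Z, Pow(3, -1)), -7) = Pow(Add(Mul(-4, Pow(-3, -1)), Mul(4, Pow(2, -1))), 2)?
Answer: 1570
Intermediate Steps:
Z = Rational(163, 3) (Z = Add(21, Mul(3, Pow(Add(Mul(-4, Pow(-3, -1)), Mul(4, Pow(2, -1))), 2))) = Add(21, Mul(3, Pow(Add(Mul(-4, Rational(-1, 3)), Mul(4, Rational(1, 2))), 2))) = Add(21, Mul(3, Pow(Add(Rational(4, 3), 2), 2))) = Add(21, Mul(3, Pow(Rational(10, 3), 2))) = Add(21, Mul(3, Rational(100, 9))) = Add(21, Rational(100, 3)) = Rational(163, 3) ≈ 54.333)
Function('s')(m) = Add(Rational(163, 3), Mul(-1, m))
Mul(Mul(Add(-7, Mul(-1, 3)), Function('s')(Function('u')(2))), Mul(-3, 1)) = Mul(Mul(Add(-7, Mul(-1, 3)), Add(Rational(163, 3), Mul(-1, 2))), Mul(-3, 1)) = Mul(Mul(Add(-7, -3), Add(Rational(163, 3), -2)), -3) = Mul(Mul(-10, Rational(157, 3)), -3) = Mul(Rational(-1570, 3), -3) = 1570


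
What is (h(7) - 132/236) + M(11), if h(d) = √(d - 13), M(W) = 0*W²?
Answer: -33/59 + I*√6 ≈ -0.55932 + 2.4495*I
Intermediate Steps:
M(W) = 0
h(d) = √(-13 + d)
(h(7) - 132/236) + M(11) = (√(-13 + 7) - 132/236) + 0 = (√(-6) - 132*1/236) + 0 = (I*√6 - 33/59) + 0 = (-33/59 + I*√6) + 0 = -33/59 + I*√6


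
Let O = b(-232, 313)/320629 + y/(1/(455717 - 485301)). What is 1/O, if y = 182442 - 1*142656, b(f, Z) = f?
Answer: -320629/377389638936328 ≈ -8.4960e-10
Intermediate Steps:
y = 39786 (y = 182442 - 142656 = 39786)
O = -377389638936328/320629 (O = -232/320629 + 39786/(1/(455717 - 485301)) = -232*1/320629 + 39786/(1/(-29584)) = -232/320629 + 39786/(-1/29584) = -232/320629 + 39786*(-29584) = -232/320629 - 1177029024 = -377389638936328/320629 ≈ -1.1770e+9)
1/O = 1/(-377389638936328/320629) = -320629/377389638936328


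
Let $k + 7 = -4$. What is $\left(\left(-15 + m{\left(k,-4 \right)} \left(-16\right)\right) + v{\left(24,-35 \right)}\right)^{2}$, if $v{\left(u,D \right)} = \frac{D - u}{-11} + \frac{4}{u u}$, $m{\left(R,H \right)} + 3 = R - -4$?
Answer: $\frac{56733046969}{2509056} \approx 22611.0$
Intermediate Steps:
$k = -11$ ($k = -7 - 4 = -11$)
$m{\left(R,H \right)} = 1 + R$ ($m{\left(R,H \right)} = -3 + \left(R - -4\right) = -3 + \left(R + 4\right) = -3 + \left(4 + R\right) = 1 + R$)
$v{\left(u,D \right)} = \frac{4}{u^{2}} - \frac{D}{11} + \frac{u}{11}$ ($v{\left(u,D \right)} = \left(D - u\right) \left(- \frac{1}{11}\right) + \frac{4}{u^{2}} = \left(- \frac{D}{11} + \frac{u}{11}\right) + \frac{4}{u^{2}} = \frac{4}{u^{2}} - \frac{D}{11} + \frac{u}{11}$)
$\left(\left(-15 + m{\left(k,-4 \right)} \left(-16\right)\right) + v{\left(24,-35 \right)}\right)^{2} = \left(\left(-15 + \left(1 - 11\right) \left(-16\right)\right) + \left(\frac{4}{576} - - \frac{35}{11} + \frac{1}{11} \cdot 24\right)\right)^{2} = \left(\left(-15 - -160\right) + \left(4 \cdot \frac{1}{576} + \frac{35}{11} + \frac{24}{11}\right)\right)^{2} = \left(\left(-15 + 160\right) + \left(\frac{1}{144} + \frac{35}{11} + \frac{24}{11}\right)\right)^{2} = \left(145 + \frac{8507}{1584}\right)^{2} = \left(\frac{238187}{1584}\right)^{2} = \frac{56733046969}{2509056}$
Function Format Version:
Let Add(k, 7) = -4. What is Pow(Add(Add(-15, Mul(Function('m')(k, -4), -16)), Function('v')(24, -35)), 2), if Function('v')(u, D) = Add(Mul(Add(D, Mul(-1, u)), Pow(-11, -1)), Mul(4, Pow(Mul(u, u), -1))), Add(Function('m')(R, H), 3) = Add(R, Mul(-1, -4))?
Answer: Rational(56733046969, 2509056) ≈ 22611.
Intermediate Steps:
k = -11 (k = Add(-7, -4) = -11)
Function('m')(R, H) = Add(1, R) (Function('m')(R, H) = Add(-3, Add(R, Mul(-1, -4))) = Add(-3, Add(R, 4)) = Add(-3, Add(4, R)) = Add(1, R))
Function('v')(u, D) = Add(Mul(4, Pow(u, -2)), Mul(Rational(-1, 11), D), Mul(Rational(1, 11), u)) (Function('v')(u, D) = Add(Mul(Add(D, Mul(-1, u)), Rational(-1, 11)), Mul(4, Pow(Pow(u, 2), -1))) = Add(Add(Mul(Rational(-1, 11), D), Mul(Rational(1, 11), u)), Mul(4, Pow(u, -2))) = Add(Mul(4, Pow(u, -2)), Mul(Rational(-1, 11), D), Mul(Rational(1, 11), u)))
Pow(Add(Add(-15, Mul(Function('m')(k, -4), -16)), Function('v')(24, -35)), 2) = Pow(Add(Add(-15, Mul(Add(1, -11), -16)), Add(Mul(4, Pow(24, -2)), Mul(Rational(-1, 11), -35), Mul(Rational(1, 11), 24))), 2) = Pow(Add(Add(-15, Mul(-10, -16)), Add(Mul(4, Rational(1, 576)), Rational(35, 11), Rational(24, 11))), 2) = Pow(Add(Add(-15, 160), Add(Rational(1, 144), Rational(35, 11), Rational(24, 11))), 2) = Pow(Add(145, Rational(8507, 1584)), 2) = Pow(Rational(238187, 1584), 2) = Rational(56733046969, 2509056)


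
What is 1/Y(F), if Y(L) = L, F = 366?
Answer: 1/366 ≈ 0.0027322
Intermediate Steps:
1/Y(F) = 1/366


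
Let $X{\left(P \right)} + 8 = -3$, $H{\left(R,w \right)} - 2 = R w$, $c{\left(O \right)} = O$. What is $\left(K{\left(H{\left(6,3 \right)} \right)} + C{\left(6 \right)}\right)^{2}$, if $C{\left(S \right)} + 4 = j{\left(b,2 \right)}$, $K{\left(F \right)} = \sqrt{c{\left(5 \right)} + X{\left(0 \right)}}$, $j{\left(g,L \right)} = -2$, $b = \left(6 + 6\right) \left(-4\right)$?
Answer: $\left(6 - i \sqrt{6}\right)^{2} \approx 30.0 - 29.394 i$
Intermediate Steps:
$b = -48$ ($b = 12 \left(-4\right) = -48$)
$H{\left(R,w \right)} = 2 + R w$
$X{\left(P \right)} = -11$ ($X{\left(P \right)} = -8 - 3 = -11$)
$K{\left(F \right)} = i \sqrt{6}$ ($K{\left(F \right)} = \sqrt{5 - 11} = \sqrt{-6} = i \sqrt{6}$)
$C{\left(S \right)} = -6$ ($C{\left(S \right)} = -4 - 2 = -6$)
$\left(K{\left(H{\left(6,3 \right)} \right)} + C{\left(6 \right)}\right)^{2} = \left(i \sqrt{6} - 6\right)^{2} = \left(-6 + i \sqrt{6}\right)^{2}$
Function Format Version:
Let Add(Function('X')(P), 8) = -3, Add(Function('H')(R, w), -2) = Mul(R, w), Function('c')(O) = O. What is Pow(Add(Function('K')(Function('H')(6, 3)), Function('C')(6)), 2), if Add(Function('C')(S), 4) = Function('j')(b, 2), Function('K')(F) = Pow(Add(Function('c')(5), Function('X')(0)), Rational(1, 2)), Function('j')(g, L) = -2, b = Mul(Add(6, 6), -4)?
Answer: Pow(Add(6, Mul(-1, I, Pow(6, Rational(1, 2)))), 2) ≈ Add(30.000, Mul(-29.394, I))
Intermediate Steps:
b = -48 (b = Mul(12, -4) = -48)
Function('H')(R, w) = Add(2, Mul(R, w))
Function('X')(P) = -11 (Function('X')(P) = Add(-8, -3) = -11)
Function('K')(F) = Mul(I, Pow(6, Rational(1, 2))) (Function('K')(F) = Pow(Add(5, -11), Rational(1, 2)) = Pow(-6, Rational(1, 2)) = Mul(I, Pow(6, Rational(1, 2))))
Function('C')(S) = -6 (Function('C')(S) = Add(-4, -2) = -6)
Pow(Add(Function('K')(Function('H')(6, 3)), Function('C')(6)), 2) = Pow(Add(Mul(I, Pow(6, Rational(1, 2))), -6), 2) = Pow(Add(-6, Mul(I, Pow(6, Rational(1, 2)))), 2)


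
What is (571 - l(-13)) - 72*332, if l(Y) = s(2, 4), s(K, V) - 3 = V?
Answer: -23340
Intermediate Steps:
s(K, V) = 3 + V
l(Y) = 7 (l(Y) = 3 + 4 = 7)
(571 - l(-13)) - 72*332 = (571 - 1*7) - 72*332 = (571 - 7) - 23904 = 564 - 23904 = -23340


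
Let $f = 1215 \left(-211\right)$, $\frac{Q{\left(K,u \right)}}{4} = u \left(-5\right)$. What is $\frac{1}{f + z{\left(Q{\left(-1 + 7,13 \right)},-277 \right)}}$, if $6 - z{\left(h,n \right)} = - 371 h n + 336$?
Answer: $\frac{1}{26462725} \approx 3.7789 \cdot 10^{-8}$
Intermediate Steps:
$Q{\left(K,u \right)} = - 20 u$ ($Q{\left(K,u \right)} = 4 u \left(-5\right) = 4 \left(- 5 u\right) = - 20 u$)
$z{\left(h,n \right)} = -330 + 371 h n$ ($z{\left(h,n \right)} = 6 - \left(- 371 h n + 336\right) = 6 - \left(336 - 371 h n\right) = 6 + \left(-336 + 371 h n\right) = -330 + 371 h n$)
$f = -256365$
$\frac{1}{f + z{\left(Q{\left(-1 + 7,13 \right)},-277 \right)}} = \frac{1}{-256365 - \left(330 - 371 \left(\left(-20\right) 13\right) \left(-277\right)\right)} = \frac{1}{-256365 - \left(330 + 96460 \left(-277\right)\right)} = \frac{1}{-256365 + \left(-330 + 26719420\right)} = \frac{1}{-256365 + 26719090} = \frac{1}{26462725}$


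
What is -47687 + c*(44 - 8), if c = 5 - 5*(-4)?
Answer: -46787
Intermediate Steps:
c = 25 (c = 5 + 20 = 25)
-47687 + c*(44 - 8) = -47687 + 25*(44 - 8) = -47687 + 25*36 = -47687 + 900 = -46787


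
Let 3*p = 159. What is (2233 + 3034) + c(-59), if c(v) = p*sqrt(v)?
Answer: 5267 + 53*I*sqrt(59) ≈ 5267.0 + 407.1*I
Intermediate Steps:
p = 53 (p = (1/3)*159 = 53)
c(v) = 53*sqrt(v)
(2233 + 3034) + c(-59) = (2233 + 3034) + 53*sqrt(-59) = 5267 + 53*(I*sqrt(59)) = 5267 + 53*I*sqrt(59)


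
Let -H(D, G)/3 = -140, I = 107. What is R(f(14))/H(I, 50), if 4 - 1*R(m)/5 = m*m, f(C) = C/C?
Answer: 1/28 ≈ 0.035714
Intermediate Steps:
f(C) = 1
R(m) = 20 - 5*m**2 (R(m) = 20 - 5*m*m = 20 - 5*m**2)
H(D, G) = 420 (H(D, G) = -3*(-140) = 420)
R(f(14))/H(I, 50) = (20 - 5*1**2)/420 = (20 - 5*1)*(1/420) = (20 - 5)*(1/420) = 15*(1/420) = 1/28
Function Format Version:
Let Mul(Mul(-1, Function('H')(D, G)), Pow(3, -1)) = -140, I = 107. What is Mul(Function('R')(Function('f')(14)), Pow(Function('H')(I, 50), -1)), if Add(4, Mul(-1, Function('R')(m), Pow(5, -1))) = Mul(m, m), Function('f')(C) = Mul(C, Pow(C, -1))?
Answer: Rational(1, 28) ≈ 0.035714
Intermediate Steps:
Function('f')(C) = 1
Function('R')(m) = Add(20, Mul(-5, Pow(m, 2))) (Function('R')(m) = Add(20, Mul(-5, Mul(m, m))) = Add(20, Mul(-5, Pow(m, 2))))
Function('H')(D, G) = 420 (Function('H')(D, G) = Mul(-3, -140) = 420)
Mul(Function('R')(Function('f')(14)), Pow(Function('H')(I, 50), -1)) = Mul(Add(20, Mul(-5, Pow(1, 2))), Pow(420, -1)) = Mul(Add(20, Mul(-5, 1)), Rational(1, 420)) = Mul(Add(20, -5), Rational(1, 420)) = Mul(15, Rational(1, 420)) = Rational(1, 28)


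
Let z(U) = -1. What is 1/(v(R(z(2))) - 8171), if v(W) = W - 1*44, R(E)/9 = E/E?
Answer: -1/8206 ≈ -0.00012186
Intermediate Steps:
R(E) = 9 (R(E) = 9*(E/E) = 9*1 = 9)
v(W) = -44 + W (v(W) = W - 44 = -44 + W)
1/(v(R(z(2))) - 8171) = 1/((-44 + 9) - 8171) = 1/(-35 - 8171) = 1/(-8206) = -1/8206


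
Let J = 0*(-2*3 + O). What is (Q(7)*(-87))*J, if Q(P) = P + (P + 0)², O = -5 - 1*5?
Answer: 0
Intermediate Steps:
O = -10 (O = -5 - 5 = -10)
Q(P) = P + P²
J = 0 (J = 0*(-2*3 - 10) = 0*(-6 - 10) = 0*(-16) = 0)
(Q(7)*(-87))*J = ((7*(1 + 7))*(-87))*0 = ((7*8)*(-87))*0 = (56*(-87))*0 = -4872*0 = 0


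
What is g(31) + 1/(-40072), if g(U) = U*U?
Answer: 38509191/40072 ≈ 961.00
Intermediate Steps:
g(U) = U²
g(31) + 1/(-40072) = 31² + 1/(-40072) = 961 - 1/40072 = 38509191/40072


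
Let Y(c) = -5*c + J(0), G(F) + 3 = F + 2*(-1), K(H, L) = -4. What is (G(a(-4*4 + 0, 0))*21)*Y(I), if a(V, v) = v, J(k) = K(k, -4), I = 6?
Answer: 3570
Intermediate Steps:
J(k) = -4
G(F) = -5 + F (G(F) = -3 + (F + 2*(-1)) = -3 + (F - 2) = -3 + (-2 + F) = -5 + F)
Y(c) = -4 - 5*c (Y(c) = -5*c - 4 = -4 - 5*c)
(G(a(-4*4 + 0, 0))*21)*Y(I) = ((-5 + 0)*21)*(-4 - 5*6) = (-5*21)*(-4 - 30) = -105*(-34) = 3570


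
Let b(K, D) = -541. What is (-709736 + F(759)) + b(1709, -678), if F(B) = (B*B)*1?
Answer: -134196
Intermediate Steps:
F(B) = B**2 (F(B) = B**2*1 = B**2)
(-709736 + F(759)) + b(1709, -678) = (-709736 + 759**2) - 541 = (-709736 + 576081) - 541 = -133655 - 541 = -134196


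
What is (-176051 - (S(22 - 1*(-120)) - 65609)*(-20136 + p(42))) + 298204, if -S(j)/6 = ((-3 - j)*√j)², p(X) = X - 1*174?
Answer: -364396405459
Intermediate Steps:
p(X) = -174 + X (p(X) = X - 174 = -174 + X)
S(j) = -6*j*(-3 - j)²
(-176051 - (S(22 - 1*(-120)) - 65609)*(-20136 + p(42))) + 298204 = (-176051 - (-6*(22 - 1*(-120))*(3 + (22 - 1*(-120)))² - 65609)*(-20136 + (-174 + 42))) + 298204 = (-176051 - (-6*(22 + 120)*(3 + (22 + 120))² - 65609)*(-20136 - 132)) + 298204 = (-176051 - (-6*142*(3 + 142)² - 65609)*(-20268)) + 298204 = (-176051 - (-6*142*145² - 65609)*(-20268)) + 298204 = (-176051 - (-6*142*21025 - 65609)*(-20268)) + 298204 = (-176051 - (-17913300 - 65609)*(-20268)) + 298204 = (-176051 - (-17978909)*(-20268)) + 298204 = (-176051 - 1*364396527612) + 298204 = (-176051 - 364396527612) + 298204 = -364396703663 + 298204 = -364396405459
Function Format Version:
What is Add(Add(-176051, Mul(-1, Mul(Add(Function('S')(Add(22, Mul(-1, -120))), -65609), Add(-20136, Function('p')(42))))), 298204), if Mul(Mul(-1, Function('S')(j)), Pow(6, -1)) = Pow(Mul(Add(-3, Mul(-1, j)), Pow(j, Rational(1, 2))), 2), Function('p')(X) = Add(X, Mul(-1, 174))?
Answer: -364396405459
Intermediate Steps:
Function('p')(X) = Add(-174, X) (Function('p')(X) = Add(X, -174) = Add(-174, X))
Function('S')(j) = Mul(-6, j, Pow(Add(-3, Mul(-1, j)), 2)) (Function('S')(j) = Mul(-6, Pow(Mul(Add(-3, Mul(-1, j)), Pow(j, Rational(1, 2))), 2)) = Mul(-6, Pow(Mul(Pow(j, Rational(1, 2)), Add(-3, Mul(-1, j))), 2)) = Mul(-6, Mul(j, Pow(Add(-3, Mul(-1, j)), 2))) = Mul(-6, j, Pow(Add(-3, Mul(-1, j)), 2)))
Add(Add(-176051, Mul(-1, Mul(Add(Function('S')(Add(22, Mul(-1, -120))), -65609), Add(-20136, Function('p')(42))))), 298204) = Add(Add(-176051, Mul(-1, Mul(Add(Mul(-6, Add(22, Mul(-1, -120)), Pow(Add(3, Add(22, Mul(-1, -120))), 2)), -65609), Add(-20136, Add(-174, 42))))), 298204) = Add(Add(-176051, Mul(-1, Mul(Add(Mul(-6, Add(22, 120), Pow(Add(3, Add(22, 120)), 2)), -65609), Add(-20136, -132)))), 298204) = Add(Add(-176051, Mul(-1, Mul(Add(Mul(-6, 142, Pow(Add(3, 142), 2)), -65609), -20268))), 298204) = Add(Add(-176051, Mul(-1, Mul(Add(Mul(-6, 142, Pow(145, 2)), -65609), -20268))), 298204) = Add(Add(-176051, Mul(-1, Mul(Add(Mul(-6, 142, 21025), -65609), -20268))), 298204) = Add(Add(-176051, Mul(-1, Mul(Add(-17913300, -65609), -20268))), 298204) = Add(Add(-176051, Mul(-1, Mul(-17978909, -20268))), 298204) = Add(Add(-176051, Mul(-1, 364396527612)), 298204) = Add(Add(-176051, -364396527612), 298204) = Add(-364396703663, 298204) = -364396405459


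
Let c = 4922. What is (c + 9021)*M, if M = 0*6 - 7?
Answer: -97601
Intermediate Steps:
M = -7 (M = 0 - 7 = -7)
(c + 9021)*M = (4922 + 9021)*(-7) = 13943*(-7) = -97601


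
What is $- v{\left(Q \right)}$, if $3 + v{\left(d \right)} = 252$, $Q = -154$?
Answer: $-249$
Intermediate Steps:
$v{\left(d \right)} = 249$ ($v{\left(d \right)} = -3 + 252 = 249$)
$- v{\left(Q \right)} = \left(-1\right) 249 = -249$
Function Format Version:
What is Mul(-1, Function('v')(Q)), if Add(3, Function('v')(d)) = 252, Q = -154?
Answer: -249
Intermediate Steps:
Function('v')(d) = 249 (Function('v')(d) = Add(-3, 252) = 249)
Mul(-1, Function('v')(Q)) = Mul(-1, 249) = -249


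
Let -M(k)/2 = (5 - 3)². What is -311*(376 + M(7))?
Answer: -114448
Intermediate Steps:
M(k) = -8 (M(k) = -2*(5 - 3)² = -2*2² = -2*4 = -8)
-311*(376 + M(7)) = -311*(376 - 8) = -311*368 = -114448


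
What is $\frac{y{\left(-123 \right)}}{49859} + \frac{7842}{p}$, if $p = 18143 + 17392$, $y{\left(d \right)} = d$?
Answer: $\frac{128874491}{590579855} \approx 0.21822$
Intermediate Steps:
$p = 35535$
$\frac{y{\left(-123 \right)}}{49859} + \frac{7842}{p} = - \frac{123}{49859} + \frac{7842}{35535} = \left(-123\right) \frac{1}{49859} + 7842 \cdot \frac{1}{35535} = - \frac{123}{49859} + \frac{2614}{11845} = \frac{128874491}{590579855}$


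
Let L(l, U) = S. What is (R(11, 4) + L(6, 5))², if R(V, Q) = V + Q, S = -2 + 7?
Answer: 400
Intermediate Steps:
S = 5
L(l, U) = 5
R(V, Q) = Q + V
(R(11, 4) + L(6, 5))² = ((4 + 11) + 5)² = (15 + 5)² = 20² = 400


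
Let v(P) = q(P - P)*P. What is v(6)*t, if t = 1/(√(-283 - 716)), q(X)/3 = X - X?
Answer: 0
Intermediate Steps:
q(X) = 0 (q(X) = 3*(X - X) = 3*0 = 0)
v(P) = 0 (v(P) = 0*P = 0)
t = -I*√111/333 (t = 1/(√(-999)) = 1/(3*I*√111) = -I*√111/333 ≈ -0.031639*I)
v(6)*t = 0*(-I*√111/333) = 0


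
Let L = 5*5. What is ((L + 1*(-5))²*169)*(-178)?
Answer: -12032800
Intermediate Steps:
L = 25
((L + 1*(-5))²*169)*(-178) = ((25 + 1*(-5))²*169)*(-178) = ((25 - 5)²*169)*(-178) = (20²*169)*(-178) = (400*169)*(-178) = 67600*(-178) = -12032800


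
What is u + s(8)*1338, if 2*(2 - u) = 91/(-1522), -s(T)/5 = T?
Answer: -162908701/3044 ≈ -53518.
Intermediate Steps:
s(T) = -5*T
u = 6179/3044 (u = 2 - 91/(2*(-1522)) = 2 - 91*(-1)/(2*1522) = 2 - 1/2*(-91/1522) = 2 + 91/3044 = 6179/3044 ≈ 2.0299)
u + s(8)*1338 = 6179/3044 - 5*8*1338 = 6179/3044 - 40*1338 = 6179/3044 - 53520 = -162908701/3044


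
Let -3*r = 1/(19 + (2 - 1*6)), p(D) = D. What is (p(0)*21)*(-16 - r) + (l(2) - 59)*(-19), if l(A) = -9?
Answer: 1292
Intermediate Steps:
r = -1/45 (r = -1/(3*(19 + (2 - 1*6))) = -1/(3*(19 + (2 - 6))) = -1/(3*(19 - 4)) = -⅓/15 = -⅓*1/15 = -1/45 ≈ -0.022222)
(p(0)*21)*(-16 - r) + (l(2) - 59)*(-19) = (0*21)*(-16 - 1*(-1/45)) + (-9 - 59)*(-19) = 0*(-16 + 1/45) - 68*(-19) = 0*(-719/45) + 1292 = 0 + 1292 = 1292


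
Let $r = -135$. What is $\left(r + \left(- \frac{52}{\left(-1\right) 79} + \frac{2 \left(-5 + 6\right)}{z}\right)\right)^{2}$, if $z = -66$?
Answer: $\frac{122715694864}{6796449} \approx 18056.0$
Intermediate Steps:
$\left(r + \left(- \frac{52}{\left(-1\right) 79} + \frac{2 \left(-5 + 6\right)}{z}\right)\right)^{2} = \left(-135 + \left(- \frac{52}{\left(-1\right) 79} + \frac{2 \left(-5 + 6\right)}{-66}\right)\right)^{2} = \left(-135 + \left(- \frac{52}{-79} + 2 \cdot 1 \left(- \frac{1}{66}\right)\right)\right)^{2} = \left(-135 + \left(\left(-52\right) \left(- \frac{1}{79}\right) + 2 \left(- \frac{1}{66}\right)\right)\right)^{2} = \left(-135 + \left(\frac{52}{79} - \frac{1}{33}\right)\right)^{2} = \left(-135 + \frac{1637}{2607}\right)^{2} = \left(- \frac{350308}{2607}\right)^{2} = \frac{122715694864}{6796449}$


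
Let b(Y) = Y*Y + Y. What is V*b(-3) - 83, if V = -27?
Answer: -245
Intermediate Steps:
b(Y) = Y + Y**2 (b(Y) = Y**2 + Y = Y + Y**2)
V*b(-3) - 83 = -(-81)*(1 - 3) - 83 = -(-81)*(-2) - 83 = -27*6 - 83 = -162 - 83 = -245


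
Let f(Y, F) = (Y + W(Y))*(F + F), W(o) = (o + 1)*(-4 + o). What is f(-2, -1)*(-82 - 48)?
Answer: 1040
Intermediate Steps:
W(o) = (1 + o)*(-4 + o)
f(Y, F) = 2*F*(-4 + Y² - 2*Y) (f(Y, F) = (Y + (-4 + Y² - 3*Y))*(F + F) = (-4 + Y² - 2*Y)*(2*F) = 2*F*(-4 + Y² - 2*Y))
f(-2, -1)*(-82 - 48) = (2*(-1)*(-4 + (-2)² - 2*(-2)))*(-82 - 48) = (2*(-1)*(-4 + 4 + 4))*(-130) = (2*(-1)*4)*(-130) = -8*(-130) = 1040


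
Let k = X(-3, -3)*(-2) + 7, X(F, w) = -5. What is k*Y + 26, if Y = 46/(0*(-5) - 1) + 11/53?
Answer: -39881/53 ≈ -752.47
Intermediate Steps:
k = 17 (k = -5*(-2) + 7 = 10 + 7 = 17)
Y = -2427/53 (Y = 46/(0 - 1) + 11*(1/53) = 46/(-1) + 11/53 = 46*(-1) + 11/53 = -46 + 11/53 = -2427/53 ≈ -45.792)
k*Y + 26 = 17*(-2427/53) + 26 = -41259/53 + 26 = -39881/53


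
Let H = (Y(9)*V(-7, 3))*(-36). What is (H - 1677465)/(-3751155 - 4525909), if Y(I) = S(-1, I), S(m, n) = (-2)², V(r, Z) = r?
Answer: 1676457/8277064 ≈ 0.20254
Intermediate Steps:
S(m, n) = 4
Y(I) = 4
H = 1008 (H = (4*(-7))*(-36) = -28*(-36) = 1008)
(H - 1677465)/(-3751155 - 4525909) = (1008 - 1677465)/(-3751155 - 4525909) = -1676457/(-8277064) = -1676457*(-1/8277064) = 1676457/8277064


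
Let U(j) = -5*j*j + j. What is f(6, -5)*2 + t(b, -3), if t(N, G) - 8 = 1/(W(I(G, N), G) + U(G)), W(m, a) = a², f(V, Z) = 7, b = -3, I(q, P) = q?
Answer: 857/39 ≈ 21.974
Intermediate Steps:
U(j) = j - 5*j² (U(j) = -5*j² + j = j - 5*j²)
t(N, G) = 8 + 1/(G² + G*(1 - 5*G))
f(6, -5)*2 + t(b, -3) = 7*2 + (-1 - 8*(-3) + 32*(-3)²)/((-3)*(-1 + 4*(-3))) = 14 - (-1 + 24 + 32*9)/(3*(-1 - 12)) = 14 - ⅓*(-1 + 24 + 288)/(-13) = 14 - ⅓*(-1/13)*311 = 14 + 311/39 = 857/39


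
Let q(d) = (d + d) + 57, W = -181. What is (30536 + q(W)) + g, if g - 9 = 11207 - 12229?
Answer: 29218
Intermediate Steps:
g = -1013 (g = 9 + (11207 - 12229) = 9 - 1022 = -1013)
q(d) = 57 + 2*d (q(d) = 2*d + 57 = 57 + 2*d)
(30536 + q(W)) + g = (30536 + (57 + 2*(-181))) - 1013 = (30536 + (57 - 362)) - 1013 = (30536 - 305) - 1013 = 30231 - 1013 = 29218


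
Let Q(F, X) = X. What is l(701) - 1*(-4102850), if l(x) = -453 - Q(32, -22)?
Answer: 4102419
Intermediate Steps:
l(x) = -431 (l(x) = -453 - 1*(-22) = -453 + 22 = -431)
l(701) - 1*(-4102850) = -431 - 1*(-4102850) = -431 + 4102850 = 4102419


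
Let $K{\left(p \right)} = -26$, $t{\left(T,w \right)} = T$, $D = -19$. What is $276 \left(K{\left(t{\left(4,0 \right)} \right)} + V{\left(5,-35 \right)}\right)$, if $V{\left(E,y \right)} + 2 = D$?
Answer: $-12972$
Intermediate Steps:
$V{\left(E,y \right)} = -21$ ($V{\left(E,y \right)} = -2 - 19 = -21$)
$276 \left(K{\left(t{\left(4,0 \right)} \right)} + V{\left(5,-35 \right)}\right) = 276 \left(-26 - 21\right) = 276 \left(-47\right) = -12972$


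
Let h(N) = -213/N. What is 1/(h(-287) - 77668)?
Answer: -287/22290503 ≈ -1.2875e-5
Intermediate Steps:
1/(h(-287) - 77668) = 1/(-213/(-287) - 77668) = 1/(-213*(-1/287) - 77668) = 1/(213/287 - 77668) = 1/(-22290503/287) = -287/22290503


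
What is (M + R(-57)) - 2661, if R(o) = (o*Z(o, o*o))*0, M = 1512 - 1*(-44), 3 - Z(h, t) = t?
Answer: -1105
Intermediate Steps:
Z(h, t) = 3 - t
M = 1556 (M = 1512 + 44 = 1556)
R(o) = 0 (R(o) = (o*(3 - o*o))*0 = (o*(3 - o²))*0 = 0)
(M + R(-57)) - 2661 = (1556 + 0) - 2661 = 1556 - 2661 = -1105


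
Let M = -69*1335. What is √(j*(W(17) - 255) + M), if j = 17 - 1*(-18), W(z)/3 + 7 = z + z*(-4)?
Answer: I*√107130 ≈ 327.31*I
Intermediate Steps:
W(z) = -21 - 9*z (W(z) = -21 + 3*(z + z*(-4)) = -21 + 3*(z - 4*z) = -21 + 3*(-3*z) = -21 - 9*z)
j = 35 (j = 17 + 18 = 35)
M = -92115
√(j*(W(17) - 255) + M) = √(35*((-21 - 9*17) - 255) - 92115) = √(35*((-21 - 153) - 255) - 92115) = √(35*(-174 - 255) - 92115) = √(35*(-429) - 92115) = √(-15015 - 92115) = √(-107130) = I*√107130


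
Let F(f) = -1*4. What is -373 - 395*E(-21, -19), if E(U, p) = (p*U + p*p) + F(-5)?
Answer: -298993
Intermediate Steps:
F(f) = -4
E(U, p) = -4 + p² + U*p (E(U, p) = (p*U + p*p) - 4 = (U*p + p²) - 4 = (p² + U*p) - 4 = -4 + p² + U*p)
-373 - 395*E(-21, -19) = -373 - 395*(-4 + (-19)² - 21*(-19)) = -373 - 395*(-4 + 361 + 399) = -373 - 395*756 = -373 - 298620 = -298993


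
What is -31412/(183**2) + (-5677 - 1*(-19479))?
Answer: 462183766/33489 ≈ 13801.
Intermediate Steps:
-31412/(183**2) + (-5677 - 1*(-19479)) = -31412/33489 + (-5677 + 19479) = -31412*1/33489 + 13802 = -31412/33489 + 13802 = 462183766/33489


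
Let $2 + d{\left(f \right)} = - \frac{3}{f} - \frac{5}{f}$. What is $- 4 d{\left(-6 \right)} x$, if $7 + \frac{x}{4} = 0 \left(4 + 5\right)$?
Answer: $- \frac{224}{3} \approx -74.667$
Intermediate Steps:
$d{\left(f \right)} = -2 - \frac{8}{f}$
$x = -28$ ($x = -28 + 4 \cdot 0 \left(4 + 5\right) = -28 + 4 \cdot 0 \cdot 9 = -28 + 4 \cdot 0 = -28 + 0 = -28$)
$- 4 d{\left(-6 \right)} x = - 4 \left(-2 - \frac{8}{-6}\right) \left(-28\right) = - 4 \left(-2 - - \frac{4}{3}\right) \left(-28\right) = - 4 \left(-2 + \frac{4}{3}\right) \left(-28\right) = \left(-4\right) \left(- \frac{2}{3}\right) \left(-28\right) = \frac{8}{3} \left(-28\right) = - \frac{224}{3}$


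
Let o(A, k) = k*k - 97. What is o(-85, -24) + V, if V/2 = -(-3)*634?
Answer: 4283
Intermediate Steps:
o(A, k) = -97 + k² (o(A, k) = k² - 97 = -97 + k²)
V = 3804 (V = 2*(-(-3)*634) = 2*(-3*(-634)) = 2*1902 = 3804)
o(-85, -24) + V = (-97 + (-24)²) + 3804 = (-97 + 576) + 3804 = 479 + 3804 = 4283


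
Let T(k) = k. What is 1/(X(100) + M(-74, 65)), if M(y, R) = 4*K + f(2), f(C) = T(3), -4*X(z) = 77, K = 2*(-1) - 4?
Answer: -4/161 ≈ -0.024845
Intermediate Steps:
K = -6 (K = -2 - 4 = -6)
X(z) = -77/4 (X(z) = -1/4*77 = -77/4)
f(C) = 3
M(y, R) = -21 (M(y, R) = 4*(-6) + 3 = -24 + 3 = -21)
1/(X(100) + M(-74, 65)) = 1/(-77/4 - 21) = 1/(-161/4) = -4/161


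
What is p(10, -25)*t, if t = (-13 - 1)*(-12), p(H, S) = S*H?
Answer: -42000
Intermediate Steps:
p(H, S) = H*S
t = 168 (t = -14*(-12) = 168)
p(10, -25)*t = (10*(-25))*168 = -250*168 = -42000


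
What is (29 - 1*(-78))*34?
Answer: 3638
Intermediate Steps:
(29 - 1*(-78))*34 = (29 + 78)*34 = 107*34 = 3638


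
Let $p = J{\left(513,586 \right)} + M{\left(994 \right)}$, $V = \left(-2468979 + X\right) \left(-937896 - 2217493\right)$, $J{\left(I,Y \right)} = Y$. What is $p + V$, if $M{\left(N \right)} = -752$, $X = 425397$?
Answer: $6448296163232$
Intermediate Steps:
$V = 6448296163398$ ($V = \left(-2468979 + 425397\right) \left(-937896 - 2217493\right) = \left(-2043582\right) \left(-3155389\right) = 6448296163398$)
$p = -166$ ($p = 586 - 752 = -166$)
$p + V = -166 + 6448296163398 = 6448296163232$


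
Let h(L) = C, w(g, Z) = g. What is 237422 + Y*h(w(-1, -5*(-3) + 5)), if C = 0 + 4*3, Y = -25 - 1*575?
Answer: 230222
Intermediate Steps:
Y = -600 (Y = -25 - 575 = -600)
C = 12 (C = 0 + 12 = 12)
h(L) = 12
237422 + Y*h(w(-1, -5*(-3) + 5)) = 237422 - 600*12 = 237422 - 7200 = 230222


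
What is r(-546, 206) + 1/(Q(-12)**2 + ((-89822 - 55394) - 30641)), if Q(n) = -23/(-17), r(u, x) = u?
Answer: -27748890913/50822144 ≈ -546.00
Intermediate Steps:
Q(n) = 23/17 (Q(n) = -23*(-1/17) = 23/17)
r(-546, 206) + 1/(Q(-12)**2 + ((-89822 - 55394) - 30641)) = -546 + 1/((23/17)**2 + ((-89822 - 55394) - 30641)) = -546 + 1/(529/289 + (-145216 - 30641)) = -546 + 1/(529/289 - 175857) = -546 + 1/(-50822144/289) = -546 - 289/50822144 = -27748890913/50822144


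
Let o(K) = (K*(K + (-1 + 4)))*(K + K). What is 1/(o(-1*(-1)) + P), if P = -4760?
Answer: -1/4752 ≈ -0.00021044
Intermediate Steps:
o(K) = 2*K**2*(3 + K) (o(K) = (K*(K + 3))*(2*K) = (K*(3 + K))*(2*K) = 2*K**2*(3 + K))
1/(o(-1*(-1)) + P) = 1/(2*(-1*(-1))**2*(3 - 1*(-1)) - 4760) = 1/(2*1**2*(3 + 1) - 4760) = 1/(2*1*4 - 4760) = 1/(8 - 4760) = 1/(-4752) = -1/4752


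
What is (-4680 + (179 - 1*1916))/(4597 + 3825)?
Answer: -6417/8422 ≈ -0.76193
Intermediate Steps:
(-4680 + (179 - 1*1916))/(4597 + 3825) = (-4680 + (179 - 1916))/8422 = (-4680 - 1737)*(1/8422) = -6417*1/8422 = -6417/8422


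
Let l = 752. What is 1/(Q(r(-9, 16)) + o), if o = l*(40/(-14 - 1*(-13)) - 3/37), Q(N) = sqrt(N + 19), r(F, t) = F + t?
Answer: -20631496/621853345531 - 1369*sqrt(26)/1243706691062 ≈ -3.3183e-5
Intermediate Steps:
Q(N) = sqrt(19 + N)
o = -1115216/37 (o = 752*(40/(-14 - 1*(-13)) - 3/37) = 752*(40/(-14 + 13) - 3*1/37) = 752*(40/(-1) - 3/37) = 752*(40*(-1) - 3/37) = 752*(-40 - 3/37) = 752*(-1483/37) = -1115216/37 ≈ -30141.)
1/(Q(r(-9, 16)) + o) = 1/(sqrt(19 + (-9 + 16)) - 1115216/37) = 1/(sqrt(19 + 7) - 1115216/37) = 1/(sqrt(26) - 1115216/37) = 1/(-1115216/37 + sqrt(26))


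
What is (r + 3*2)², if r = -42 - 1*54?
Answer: 8100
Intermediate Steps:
r = -96 (r = -42 - 54 = -96)
(r + 3*2)² = (-96 + 3*2)² = (-96 + 6)² = (-90)² = 8100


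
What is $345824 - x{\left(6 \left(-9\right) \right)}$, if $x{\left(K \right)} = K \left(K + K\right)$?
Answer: $339992$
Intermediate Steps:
$x{\left(K \right)} = 2 K^{2}$ ($x{\left(K \right)} = K 2 K = 2 K^{2}$)
$345824 - x{\left(6 \left(-9\right) \right)} = 345824 - 2 \left(6 \left(-9\right)\right)^{2} = 345824 - 2 \left(-54\right)^{2} = 345824 - 2 \cdot 2916 = 345824 - 5832 = 339992$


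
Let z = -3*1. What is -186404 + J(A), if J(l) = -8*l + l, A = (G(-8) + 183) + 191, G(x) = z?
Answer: -189001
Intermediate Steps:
z = -3
G(x) = -3
A = 371 (A = (-3 + 183) + 191 = 180 + 191 = 371)
J(l) = -7*l
-186404 + J(A) = -186404 - 7*371 = -186404 - 2597 = -189001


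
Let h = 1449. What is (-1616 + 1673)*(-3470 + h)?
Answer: -115197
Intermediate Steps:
(-1616 + 1673)*(-3470 + h) = (-1616 + 1673)*(-3470 + 1449) = 57*(-2021) = -115197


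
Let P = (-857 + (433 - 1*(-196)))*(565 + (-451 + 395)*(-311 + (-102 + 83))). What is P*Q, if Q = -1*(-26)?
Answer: -112898760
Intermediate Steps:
P = -4342260 (P = (-857 + (433 + 196))*(565 - 56*(-311 - 19)) = (-857 + 629)*(565 - 56*(-330)) = -228*(565 + 18480) = -228*19045 = -4342260)
Q = 26
P*Q = -4342260*26 = -112898760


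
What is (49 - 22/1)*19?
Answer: 513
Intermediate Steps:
(49 - 22/1)*19 = (49 - 22*1)*19 = (49 - 22)*19 = 27*19 = 513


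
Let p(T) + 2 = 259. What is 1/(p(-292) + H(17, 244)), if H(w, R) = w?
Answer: 1/274 ≈ 0.0036496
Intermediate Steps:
p(T) = 257 (p(T) = -2 + 259 = 257)
1/(p(-292) + H(17, 244)) = 1/(257 + 17) = 1/274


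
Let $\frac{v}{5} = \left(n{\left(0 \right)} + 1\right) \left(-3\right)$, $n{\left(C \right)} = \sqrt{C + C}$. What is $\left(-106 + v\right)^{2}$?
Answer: $14641$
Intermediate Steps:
$n{\left(C \right)} = \sqrt{2} \sqrt{C}$ ($n{\left(C \right)} = \sqrt{2 C} = \sqrt{2} \sqrt{C}$)
$v = -15$ ($v = 5 \left(\sqrt{2} \sqrt{0} + 1\right) \left(-3\right) = 5 \left(\sqrt{2} \cdot 0 + 1\right) \left(-3\right) = 5 \left(0 + 1\right) \left(-3\right) = 5 \cdot 1 \left(-3\right) = 5 \left(-3\right) = -15$)
$\left(-106 + v\right)^{2} = \left(-106 - 15\right)^{2} = \left(-121\right)^{2} = 14641$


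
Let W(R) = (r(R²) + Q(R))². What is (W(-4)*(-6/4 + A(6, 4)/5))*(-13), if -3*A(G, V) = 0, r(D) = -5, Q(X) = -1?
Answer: 702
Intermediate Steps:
A(G, V) = 0 (A(G, V) = -⅓*0 = 0)
W(R) = 36 (W(R) = (-5 - 1)² = (-6)² = 36)
(W(-4)*(-6/4 + A(6, 4)/5))*(-13) = (36*(-6/4 + 0/5))*(-13) = (36*(-6*¼ + 0*(⅕)))*(-13) = (36*(-3/2 + 0))*(-13) = (36*(-3/2))*(-13) = -54*(-13) = 702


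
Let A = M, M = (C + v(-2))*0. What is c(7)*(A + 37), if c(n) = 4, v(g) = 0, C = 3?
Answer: 148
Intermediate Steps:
M = 0 (M = (3 + 0)*0 = 3*0 = 0)
A = 0
c(7)*(A + 37) = 4*(0 + 37) = 4*37 = 148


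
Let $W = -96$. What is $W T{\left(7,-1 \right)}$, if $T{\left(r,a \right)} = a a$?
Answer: $-96$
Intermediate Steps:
$T{\left(r,a \right)} = a^{2}$
$W T{\left(7,-1 \right)} = - 96 \left(-1\right)^{2} = \left(-96\right) 1 = -96$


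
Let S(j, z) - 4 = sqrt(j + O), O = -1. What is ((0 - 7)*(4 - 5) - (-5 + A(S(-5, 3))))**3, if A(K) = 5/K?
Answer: (31949*I + 56196*sqrt(6))/(2*(4*I + 21*sqrt(6))) ≈ 1354.0 + 205.26*I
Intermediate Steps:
S(j, z) = 4 + sqrt(-1 + j) (S(j, z) = 4 + sqrt(j - 1) = 4 + sqrt(-1 + j))
((0 - 7)*(4 - 5) - (-5 + A(S(-5, 3))))**3 = ((0 - 7)*(4 - 5) - (-5 + 5/(4 + sqrt(-1 - 5))))**3 = (-7*(-1) - (-5 + 5/(4 + sqrt(-6))))**3 = (7 - (-5 + 5/(4 + I*sqrt(6))))**3 = (7 + (5 - 5/(4 + I*sqrt(6))))**3 = (12 - 5/(4 + I*sqrt(6)))**3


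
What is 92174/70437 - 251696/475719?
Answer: 8706737318/11169406401 ≈ 0.77952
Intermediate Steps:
92174/70437 - 251696/475719 = 8706737318/11169406401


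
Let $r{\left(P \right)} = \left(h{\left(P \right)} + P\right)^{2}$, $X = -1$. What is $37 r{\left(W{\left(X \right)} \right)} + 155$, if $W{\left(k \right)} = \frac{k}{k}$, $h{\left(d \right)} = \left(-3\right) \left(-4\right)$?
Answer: $6408$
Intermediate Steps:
$h{\left(d \right)} = 12$
$W{\left(k \right)} = 1$
$r{\left(P \right)} = \left(12 + P\right)^{2}$
$37 r{\left(W{\left(X \right)} \right)} + 155 = 37 \left(12 + 1\right)^{2} + 155 = 37 \cdot 13^{2} + 155 = 37 \cdot 169 + 155 = 6253 + 155 = 6408$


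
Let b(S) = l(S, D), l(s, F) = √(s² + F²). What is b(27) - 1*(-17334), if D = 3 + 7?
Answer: 17334 + √829 ≈ 17363.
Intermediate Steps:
D = 10
l(s, F) = √(F² + s²)
b(S) = √(100 + S²) (b(S) = √(10² + S²) = √(100 + S²))
b(27) - 1*(-17334) = √(100 + 27²) - 1*(-17334) = √(100 + 729) + 17334 = √829 + 17334 = 17334 + √829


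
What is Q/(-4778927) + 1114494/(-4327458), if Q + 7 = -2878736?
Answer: 1188592326226/3446767646261 ≈ 0.34484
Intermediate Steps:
Q = -2878743 (Q = -7 - 2878736 = -2878743)
Q/(-4778927) + 1114494/(-4327458) = -2878743/(-4778927) + 1114494/(-4327458) = -2878743*(-1/4778927) + 1114494*(-1/4327458) = 2878743/4778927 - 185749/721243 = 1188592326226/3446767646261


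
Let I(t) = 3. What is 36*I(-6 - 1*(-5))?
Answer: 108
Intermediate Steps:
36*I(-6 - 1*(-5)) = 36*3 = 108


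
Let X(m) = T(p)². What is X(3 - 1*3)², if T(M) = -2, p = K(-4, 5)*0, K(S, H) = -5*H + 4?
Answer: 16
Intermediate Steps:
K(S, H) = 4 - 5*H
p = 0 (p = (4 - 5*5)*0 = (4 - 25)*0 = -21*0 = 0)
X(m) = 4 (X(m) = (-2)² = 4)
X(3 - 1*3)² = 4² = 16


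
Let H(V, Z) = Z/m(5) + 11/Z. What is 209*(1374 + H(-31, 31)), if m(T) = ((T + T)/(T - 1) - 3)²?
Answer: 9707841/31 ≈ 3.1316e+5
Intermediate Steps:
m(T) = (-3 + 2*T/(-1 + T))² (m(T) = ((2*T)/(-1 + T) - 3)² = (2*T/(-1 + T) - 3)² = (-3 + 2*T/(-1 + T))²)
H(V, Z) = 4*Z + 11/Z (H(V, Z) = Z/(((-3 + 5)²/(-1 + 5)²)) + 11/Z = Z/((2²/4²)) + 11/Z = Z/(((1/16)*4)) + 11/Z = Z/(¼) + 11/Z = Z*4 + 11/Z = 4*Z + 11/Z)
209*(1374 + H(-31, 31)) = 209*(1374 + (4*31 + 11/31)) = 209*(1374 + (124 + 11*(1/31))) = 209*(1374 + (124 + 11/31)) = 209*(1374 + 3855/31) = 209*(46449/31) = 9707841/31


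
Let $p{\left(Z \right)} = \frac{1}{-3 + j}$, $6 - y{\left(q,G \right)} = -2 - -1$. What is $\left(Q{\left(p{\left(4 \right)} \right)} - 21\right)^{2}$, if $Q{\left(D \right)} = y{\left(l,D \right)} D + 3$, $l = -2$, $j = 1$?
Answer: $\frac{1849}{4} \approx 462.25$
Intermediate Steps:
$y{\left(q,G \right)} = 7$ ($y{\left(q,G \right)} = 6 - \left(-2 - -1\right) = 6 - \left(-2 + 1\right) = 6 - -1 = 6 + 1 = 7$)
$p{\left(Z \right)} = - \frac{1}{2}$ ($p{\left(Z \right)} = \frac{1}{-3 + 1} = \frac{1}{-2} = - \frac{1}{2}$)
$Q{\left(D \right)} = 3 + 7 D$ ($Q{\left(D \right)} = 7 D + 3 = 3 + 7 D$)
$\left(Q{\left(p{\left(4 \right)} \right)} - 21\right)^{2} = \left(\left(3 + 7 \left(- \frac{1}{2}\right)\right) - 21\right)^{2} = \left(\left(3 - \frac{7}{2}\right) - 21\right)^{2} = \left(- \frac{1}{2} - 21\right)^{2} = \left(- \frac{43}{2}\right)^{2} = \frac{1849}{4}$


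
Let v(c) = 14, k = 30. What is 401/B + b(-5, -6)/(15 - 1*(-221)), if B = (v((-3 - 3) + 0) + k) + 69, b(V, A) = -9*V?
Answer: 99721/26668 ≈ 3.7393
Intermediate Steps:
B = 113 (B = (14 + 30) + 69 = 44 + 69 = 113)
401/B + b(-5, -6)/(15 - 1*(-221)) = 401/113 + (-9*(-5))/(15 - 1*(-221)) = 401*(1/113) + 45/(15 + 221) = 401/113 + 45/236 = 99721/26668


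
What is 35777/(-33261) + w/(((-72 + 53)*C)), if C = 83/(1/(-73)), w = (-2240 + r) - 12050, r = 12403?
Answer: -4181447524/3829039581 ≈ -1.0920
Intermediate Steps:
w = -1887 (w = (-2240 + 12403) - 12050 = 10163 - 12050 = -1887)
C = -6059 (C = 83/(-1/73) = 83*(-73) = -6059)
35777/(-33261) + w/(((-72 + 53)*C)) = 35777/(-33261) - 1887*(-1/(6059*(-72 + 53))) = 35777*(-1/33261) - 1887/((-19*(-6059))) = -35777/33261 - 1887/115121 = -4181447524/3829039581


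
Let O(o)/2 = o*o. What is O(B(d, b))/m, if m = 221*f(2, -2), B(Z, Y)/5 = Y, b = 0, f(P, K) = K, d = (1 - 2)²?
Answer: 0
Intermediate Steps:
d = 1 (d = (-1)² = 1)
B(Z, Y) = 5*Y
m = -442 (m = 221*(-2) = -442)
O(o) = 2*o² (O(o) = 2*(o*o) = 2*o²)
O(B(d, b))/m = (2*(5*0)²)/(-442) = (2*0²)*(-1/442) = (2*0)*(-1/442) = 0*(-1/442) = 0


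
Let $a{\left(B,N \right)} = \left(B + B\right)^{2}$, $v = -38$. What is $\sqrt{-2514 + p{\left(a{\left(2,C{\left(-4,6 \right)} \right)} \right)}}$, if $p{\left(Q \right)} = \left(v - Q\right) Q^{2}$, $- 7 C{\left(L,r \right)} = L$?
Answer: $i \sqrt{16338} \approx 127.82 i$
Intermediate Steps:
$C{\left(L,r \right)} = - \frac{L}{7}$
$a{\left(B,N \right)} = 4 B^{2}$ ($a{\left(B,N \right)} = \left(2 B\right)^{2} = 4 B^{2}$)
$p{\left(Q \right)} = Q^{2} \left(-38 - Q\right)$ ($p{\left(Q \right)} = \left(-38 - Q\right) Q^{2} = Q^{2} \left(-38 - Q\right)$)
$\sqrt{-2514 + p{\left(a{\left(2,C{\left(-4,6 \right)} \right)} \right)}} = \sqrt{-2514 + \left(4 \cdot 2^{2}\right)^{2} \left(-38 - 4 \cdot 2^{2}\right)} = \sqrt{-2514 + \left(4 \cdot 4\right)^{2} \left(-38 - 4 \cdot 4\right)} = \sqrt{-2514 + 16^{2} \left(-38 - 16\right)} = \sqrt{-2514 + 256 \left(-38 - 16\right)} = \sqrt{-2514 + 256 \left(-54\right)} = \sqrt{-2514 - 13824} = \sqrt{-16338} = i \sqrt{16338}$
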